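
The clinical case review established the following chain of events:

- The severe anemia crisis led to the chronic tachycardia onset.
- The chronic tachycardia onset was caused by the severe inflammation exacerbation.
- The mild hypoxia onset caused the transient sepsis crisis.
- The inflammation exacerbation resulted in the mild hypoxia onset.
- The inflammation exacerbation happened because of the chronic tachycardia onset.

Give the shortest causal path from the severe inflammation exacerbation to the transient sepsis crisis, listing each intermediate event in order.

the severe inflammation exacerbation → the chronic tachycardia onset
the chronic tachycardia onset → the inflammation exacerbation
the inflammation exacerbation → the mild hypoxia onset
the mild hypoxia onset → the transient sepsis crisis
Length: 4 steps.

the severe inflammation exacerbation → the chronic tachycardia onset → the inflammation exacerbation → the mild hypoxia onset → the transient sepsis crisis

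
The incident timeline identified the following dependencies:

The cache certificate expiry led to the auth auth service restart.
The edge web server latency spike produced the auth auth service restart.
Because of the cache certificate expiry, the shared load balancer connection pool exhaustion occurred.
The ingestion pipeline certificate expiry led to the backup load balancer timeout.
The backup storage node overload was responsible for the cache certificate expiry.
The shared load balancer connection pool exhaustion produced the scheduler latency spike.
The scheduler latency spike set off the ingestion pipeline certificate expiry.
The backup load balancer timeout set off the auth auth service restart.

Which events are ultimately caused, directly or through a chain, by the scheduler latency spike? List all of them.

the auth auth service restart, the backup load balancer timeout, the ingestion pipeline certificate expiry

Direct effects: the ingestion pipeline certificate expiry.
2 steps out: the backup load balancer timeout.
3 steps out: the auth auth service restart.
Not reachable from it: the backup storage node overload, the cache certificate expiry, the shared load balancer connection pool exhaustion, the edge web server latency spike.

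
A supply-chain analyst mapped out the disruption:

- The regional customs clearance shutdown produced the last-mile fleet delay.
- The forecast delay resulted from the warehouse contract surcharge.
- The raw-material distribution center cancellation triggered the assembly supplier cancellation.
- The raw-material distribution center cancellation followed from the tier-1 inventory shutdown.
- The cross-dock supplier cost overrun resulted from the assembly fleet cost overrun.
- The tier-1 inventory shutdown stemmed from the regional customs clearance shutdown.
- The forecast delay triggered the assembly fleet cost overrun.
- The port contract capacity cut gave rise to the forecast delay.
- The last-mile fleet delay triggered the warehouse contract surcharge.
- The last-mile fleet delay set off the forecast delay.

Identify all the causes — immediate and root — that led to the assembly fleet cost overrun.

the forecast delay, the last-mile fleet delay, the port contract capacity cut, the regional customs clearance shutdown, the warehouse contract surcharge

Immediate cause of the assembly fleet cost overrun: the forecast delay.
Further upstream: the regional customs clearance shutdown, the last-mile fleet delay, the warehouse contract surcharge, the port contract capacity cut.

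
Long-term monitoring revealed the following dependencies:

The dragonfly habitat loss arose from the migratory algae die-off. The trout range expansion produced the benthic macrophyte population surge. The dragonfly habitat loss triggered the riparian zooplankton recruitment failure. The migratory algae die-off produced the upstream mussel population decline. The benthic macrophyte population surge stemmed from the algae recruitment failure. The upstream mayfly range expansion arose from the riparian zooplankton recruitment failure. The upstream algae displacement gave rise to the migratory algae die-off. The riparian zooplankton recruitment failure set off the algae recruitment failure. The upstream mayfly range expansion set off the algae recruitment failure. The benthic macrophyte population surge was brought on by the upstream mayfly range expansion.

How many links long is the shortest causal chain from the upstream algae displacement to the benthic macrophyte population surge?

Shortest chain: the upstream algae displacement → the migratory algae die-off → the dragonfly habitat loss → the riparian zooplankton recruitment failure → the upstream mayfly range expansion → the benthic macrophyte population surge.

5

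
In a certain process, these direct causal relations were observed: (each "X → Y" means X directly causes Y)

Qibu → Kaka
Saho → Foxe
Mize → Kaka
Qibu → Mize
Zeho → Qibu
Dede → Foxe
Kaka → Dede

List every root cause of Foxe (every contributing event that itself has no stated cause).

Tracing upstream from Foxe: Foxe ← Saho.
A separate upstream branch: Foxe ← Dede ← Kaka ← Qibu ← Zeho.
Each of those chain origins has no stated cause.

Saho, Zeho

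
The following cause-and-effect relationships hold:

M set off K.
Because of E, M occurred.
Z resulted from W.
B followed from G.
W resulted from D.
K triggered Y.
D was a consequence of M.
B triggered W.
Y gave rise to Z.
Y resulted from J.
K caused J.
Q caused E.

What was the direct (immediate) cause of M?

E

Upstream contributors include Q, but only E feeds directly into M.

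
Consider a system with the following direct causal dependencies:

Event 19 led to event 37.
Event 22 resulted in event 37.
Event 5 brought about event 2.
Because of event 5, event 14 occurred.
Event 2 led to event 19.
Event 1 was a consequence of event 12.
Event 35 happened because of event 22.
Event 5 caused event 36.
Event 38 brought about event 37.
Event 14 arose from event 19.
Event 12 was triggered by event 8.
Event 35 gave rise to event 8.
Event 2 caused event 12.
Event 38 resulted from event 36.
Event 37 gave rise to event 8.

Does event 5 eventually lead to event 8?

Yes

There is a causal chain: event 5 → event 36 → event 38 → event 37 → event 8.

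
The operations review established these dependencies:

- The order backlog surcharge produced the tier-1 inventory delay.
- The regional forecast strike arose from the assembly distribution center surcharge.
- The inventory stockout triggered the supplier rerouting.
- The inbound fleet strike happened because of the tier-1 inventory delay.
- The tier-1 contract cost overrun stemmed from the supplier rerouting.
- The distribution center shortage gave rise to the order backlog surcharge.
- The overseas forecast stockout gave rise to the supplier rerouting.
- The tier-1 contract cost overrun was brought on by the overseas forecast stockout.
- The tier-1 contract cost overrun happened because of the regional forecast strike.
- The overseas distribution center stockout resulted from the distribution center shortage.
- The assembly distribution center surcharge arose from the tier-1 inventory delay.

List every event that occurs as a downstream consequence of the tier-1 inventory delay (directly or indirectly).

the assembly distribution center surcharge, the inbound fleet strike, the regional forecast strike, the tier-1 contract cost overrun

Direct effects: the assembly distribution center surcharge, the inbound fleet strike.
2 steps out: the regional forecast strike.
3 steps out: the tier-1 contract cost overrun.
Not reachable from it: the distribution center shortage, the order backlog surcharge, the overseas distribution center stockout, the overseas forecast stockout, the inventory stockout, the supplier rerouting.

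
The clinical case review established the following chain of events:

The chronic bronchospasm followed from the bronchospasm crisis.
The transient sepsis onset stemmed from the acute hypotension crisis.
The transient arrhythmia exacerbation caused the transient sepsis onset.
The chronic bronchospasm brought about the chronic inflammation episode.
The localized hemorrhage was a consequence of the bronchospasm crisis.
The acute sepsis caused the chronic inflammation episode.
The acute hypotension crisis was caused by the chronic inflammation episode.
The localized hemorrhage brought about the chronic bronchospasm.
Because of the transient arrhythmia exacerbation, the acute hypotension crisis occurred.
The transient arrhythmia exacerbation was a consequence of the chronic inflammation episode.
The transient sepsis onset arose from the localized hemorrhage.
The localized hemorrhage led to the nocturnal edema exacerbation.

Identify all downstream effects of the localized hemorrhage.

Direct effects: the chronic bronchospasm, the nocturnal edema exacerbation, the transient sepsis onset.
2 steps out: the chronic inflammation episode.
3 steps out: the transient arrhythmia exacerbation, the acute hypotension crisis.
Not reachable from it: the bronchospasm crisis, the acute sepsis.

the acute hypotension crisis, the chronic bronchospasm, the chronic inflammation episode, the nocturnal edema exacerbation, the transient arrhythmia exacerbation, the transient sepsis onset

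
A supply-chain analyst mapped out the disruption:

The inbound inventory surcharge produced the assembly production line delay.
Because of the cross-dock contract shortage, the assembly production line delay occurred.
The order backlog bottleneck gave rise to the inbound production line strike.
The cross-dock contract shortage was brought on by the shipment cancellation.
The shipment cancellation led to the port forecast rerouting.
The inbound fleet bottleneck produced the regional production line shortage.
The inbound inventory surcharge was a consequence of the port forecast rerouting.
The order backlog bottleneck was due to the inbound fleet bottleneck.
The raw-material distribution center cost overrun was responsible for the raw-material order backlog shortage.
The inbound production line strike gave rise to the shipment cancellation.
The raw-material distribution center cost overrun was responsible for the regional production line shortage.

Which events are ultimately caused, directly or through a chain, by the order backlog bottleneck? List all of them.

Direct effects: the inbound production line strike.
2 steps out: the shipment cancellation.
3 steps out: the port forecast rerouting, the cross-dock contract shortage.
4 steps out: the inbound inventory surcharge, the assembly production line delay.
Not reachable from it: the raw-material distribution center cost overrun, the inbound fleet bottleneck, the regional production line shortage, the raw-material order backlog shortage.

the assembly production line delay, the cross-dock contract shortage, the inbound inventory surcharge, the inbound production line strike, the port forecast rerouting, the shipment cancellation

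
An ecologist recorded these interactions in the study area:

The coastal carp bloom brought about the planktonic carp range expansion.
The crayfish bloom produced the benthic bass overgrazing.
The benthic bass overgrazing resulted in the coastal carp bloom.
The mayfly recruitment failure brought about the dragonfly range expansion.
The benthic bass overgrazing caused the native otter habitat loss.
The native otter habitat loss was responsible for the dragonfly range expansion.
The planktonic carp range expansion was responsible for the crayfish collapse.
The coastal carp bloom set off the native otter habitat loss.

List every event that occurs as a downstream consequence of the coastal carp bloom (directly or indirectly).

Direct effects: the planktonic carp range expansion, the native otter habitat loss.
2 steps out: the crayfish collapse, the dragonfly range expansion.
Not reachable from it: the crayfish bloom, the benthic bass overgrazing, the mayfly recruitment failure.

the crayfish collapse, the dragonfly range expansion, the native otter habitat loss, the planktonic carp range expansion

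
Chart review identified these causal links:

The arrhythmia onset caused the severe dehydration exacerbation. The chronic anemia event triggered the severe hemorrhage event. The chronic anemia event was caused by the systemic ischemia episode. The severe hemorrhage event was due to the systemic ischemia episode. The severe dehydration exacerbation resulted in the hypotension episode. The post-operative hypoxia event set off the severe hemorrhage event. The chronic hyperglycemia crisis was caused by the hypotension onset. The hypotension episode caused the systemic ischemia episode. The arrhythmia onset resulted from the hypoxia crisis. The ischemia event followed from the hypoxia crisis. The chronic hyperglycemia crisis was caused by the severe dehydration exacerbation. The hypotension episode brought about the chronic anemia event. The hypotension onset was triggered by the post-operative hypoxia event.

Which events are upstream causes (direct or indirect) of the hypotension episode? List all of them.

the arrhythmia onset, the hypoxia crisis, the severe dehydration exacerbation

Immediate cause of the hypotension episode: the severe dehydration exacerbation.
Further upstream: the hypoxia crisis, the arrhythmia onset.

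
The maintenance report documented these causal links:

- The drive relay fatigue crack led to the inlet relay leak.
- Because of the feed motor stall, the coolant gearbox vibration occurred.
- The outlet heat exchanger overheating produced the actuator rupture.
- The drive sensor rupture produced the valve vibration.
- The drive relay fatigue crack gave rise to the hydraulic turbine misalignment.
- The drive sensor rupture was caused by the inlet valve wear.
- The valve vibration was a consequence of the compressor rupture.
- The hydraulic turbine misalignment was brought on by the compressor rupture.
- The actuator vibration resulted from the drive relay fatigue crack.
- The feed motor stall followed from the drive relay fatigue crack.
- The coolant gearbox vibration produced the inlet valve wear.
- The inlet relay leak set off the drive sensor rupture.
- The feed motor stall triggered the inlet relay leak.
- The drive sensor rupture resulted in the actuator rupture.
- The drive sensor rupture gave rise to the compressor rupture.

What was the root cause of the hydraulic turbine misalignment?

the drive relay fatigue crack

Tracing upstream from the hydraulic turbine misalignment: the hydraulic turbine misalignment ← the drive relay fatigue crack.
The drive relay fatigue crack has no stated cause, so it is the root.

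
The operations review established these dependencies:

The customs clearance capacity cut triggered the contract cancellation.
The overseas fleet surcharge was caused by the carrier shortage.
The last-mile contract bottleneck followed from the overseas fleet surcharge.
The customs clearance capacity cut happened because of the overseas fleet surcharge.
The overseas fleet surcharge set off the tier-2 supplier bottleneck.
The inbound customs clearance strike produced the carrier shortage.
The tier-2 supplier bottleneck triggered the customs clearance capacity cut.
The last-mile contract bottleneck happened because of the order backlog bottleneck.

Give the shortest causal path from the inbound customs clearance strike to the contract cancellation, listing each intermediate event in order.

the inbound customs clearance strike → the carrier shortage
the carrier shortage → the overseas fleet surcharge
the overseas fleet surcharge → the customs clearance capacity cut
the customs clearance capacity cut → the contract cancellation
Length: 4 steps.

the inbound customs clearance strike → the carrier shortage → the overseas fleet surcharge → the customs clearance capacity cut → the contract cancellation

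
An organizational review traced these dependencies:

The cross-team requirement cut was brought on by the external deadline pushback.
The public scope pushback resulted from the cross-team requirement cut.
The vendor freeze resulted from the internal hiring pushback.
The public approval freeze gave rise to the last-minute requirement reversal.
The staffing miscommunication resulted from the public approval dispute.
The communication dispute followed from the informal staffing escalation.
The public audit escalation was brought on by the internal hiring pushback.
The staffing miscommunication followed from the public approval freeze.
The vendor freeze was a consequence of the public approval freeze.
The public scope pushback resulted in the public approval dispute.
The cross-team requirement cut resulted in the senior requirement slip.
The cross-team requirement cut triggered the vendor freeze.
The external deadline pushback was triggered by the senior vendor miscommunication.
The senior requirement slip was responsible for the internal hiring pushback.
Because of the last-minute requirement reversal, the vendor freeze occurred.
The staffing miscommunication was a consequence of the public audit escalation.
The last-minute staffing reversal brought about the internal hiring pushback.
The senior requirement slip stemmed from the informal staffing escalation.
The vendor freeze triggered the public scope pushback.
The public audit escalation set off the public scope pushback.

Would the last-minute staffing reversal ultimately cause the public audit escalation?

There is a causal chain: the last-minute staffing reversal → the internal hiring pushback → the public audit escalation.

Yes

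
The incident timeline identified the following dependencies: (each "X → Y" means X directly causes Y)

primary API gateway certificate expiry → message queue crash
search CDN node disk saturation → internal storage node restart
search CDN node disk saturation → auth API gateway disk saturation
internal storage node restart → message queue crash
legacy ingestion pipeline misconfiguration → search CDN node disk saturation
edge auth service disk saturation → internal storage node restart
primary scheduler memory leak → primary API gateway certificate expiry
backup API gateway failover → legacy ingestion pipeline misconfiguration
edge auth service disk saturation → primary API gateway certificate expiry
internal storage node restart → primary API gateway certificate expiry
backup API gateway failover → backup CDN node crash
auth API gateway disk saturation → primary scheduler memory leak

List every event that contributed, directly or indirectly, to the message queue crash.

Immediate causes of the message queue crash: the internal storage node restart, the primary API gateway certificate expiry.
Further upstream: the backup API gateway failover, the legacy ingestion pipeline misconfiguration, the edge auth service disk saturation, the search CDN node disk saturation, the auth API gateway disk saturation, the primary scheduler memory leak.

the auth API gateway disk saturation, the backup API gateway failover, the edge auth service disk saturation, the internal storage node restart, the legacy ingestion pipeline misconfiguration, the primary API gateway certificate expiry, the primary scheduler memory leak, the search CDN node disk saturation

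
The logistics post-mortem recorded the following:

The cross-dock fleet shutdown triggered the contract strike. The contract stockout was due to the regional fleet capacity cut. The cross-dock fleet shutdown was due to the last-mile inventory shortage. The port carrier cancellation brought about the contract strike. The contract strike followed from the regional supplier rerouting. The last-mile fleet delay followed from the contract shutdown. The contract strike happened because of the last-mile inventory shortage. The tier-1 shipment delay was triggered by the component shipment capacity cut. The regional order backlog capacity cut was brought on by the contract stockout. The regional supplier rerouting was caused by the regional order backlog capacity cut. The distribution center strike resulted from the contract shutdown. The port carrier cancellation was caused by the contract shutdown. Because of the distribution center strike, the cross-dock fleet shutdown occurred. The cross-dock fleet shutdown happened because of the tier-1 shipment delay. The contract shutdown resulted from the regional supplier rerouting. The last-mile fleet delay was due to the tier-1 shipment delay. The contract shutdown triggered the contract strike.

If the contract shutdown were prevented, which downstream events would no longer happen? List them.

Downstream of the contract shutdown: the distribution center strike, the last-mile fleet delay, the port carrier cancellation, the cross-dock fleet shutdown, the contract strike.
Of those, still caused via another path: the last-mile fleet delay, the cross-dock fleet shutdown, the contract strike.
The remainder have no surviving cause.

the distribution center strike, the port carrier cancellation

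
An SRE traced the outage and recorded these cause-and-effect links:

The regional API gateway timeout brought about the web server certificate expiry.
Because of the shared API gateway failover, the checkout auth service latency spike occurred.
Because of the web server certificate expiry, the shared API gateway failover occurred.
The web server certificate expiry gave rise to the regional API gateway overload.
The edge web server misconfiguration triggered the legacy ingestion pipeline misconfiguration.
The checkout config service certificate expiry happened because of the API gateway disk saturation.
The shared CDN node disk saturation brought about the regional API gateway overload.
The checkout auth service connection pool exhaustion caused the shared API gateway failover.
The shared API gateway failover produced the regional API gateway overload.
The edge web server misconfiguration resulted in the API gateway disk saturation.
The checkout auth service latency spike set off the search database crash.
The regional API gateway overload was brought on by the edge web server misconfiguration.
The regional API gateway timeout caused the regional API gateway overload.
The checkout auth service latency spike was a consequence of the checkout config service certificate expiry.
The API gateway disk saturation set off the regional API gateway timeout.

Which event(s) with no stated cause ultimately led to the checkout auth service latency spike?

the checkout auth service connection pool exhaustion, the edge web server misconfiguration

Tracing upstream from the checkout auth service latency spike: the checkout auth service latency spike ← the checkout config service certificate expiry ← the API gateway disk saturation ← the edge web server misconfiguration.
A separate upstream branch: the checkout auth service latency spike ← the shared API gateway failover ← the checkout auth service connection pool exhaustion.
Each of those chain origins has no stated cause.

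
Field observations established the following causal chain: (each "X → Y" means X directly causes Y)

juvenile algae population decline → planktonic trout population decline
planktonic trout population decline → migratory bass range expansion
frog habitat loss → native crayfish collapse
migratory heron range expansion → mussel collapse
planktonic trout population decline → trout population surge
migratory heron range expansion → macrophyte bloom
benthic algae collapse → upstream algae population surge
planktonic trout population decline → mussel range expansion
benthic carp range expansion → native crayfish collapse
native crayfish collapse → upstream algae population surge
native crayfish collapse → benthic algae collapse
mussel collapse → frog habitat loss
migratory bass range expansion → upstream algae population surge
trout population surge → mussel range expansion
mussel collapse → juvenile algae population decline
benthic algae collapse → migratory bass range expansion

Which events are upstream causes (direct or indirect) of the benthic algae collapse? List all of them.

Immediate cause of the benthic algae collapse: the native crayfish collapse.
Further upstream: the migratory heron range expansion, the mussel collapse, the frog habitat loss, the benthic carp range expansion.

the benthic carp range expansion, the frog habitat loss, the migratory heron range expansion, the mussel collapse, the native crayfish collapse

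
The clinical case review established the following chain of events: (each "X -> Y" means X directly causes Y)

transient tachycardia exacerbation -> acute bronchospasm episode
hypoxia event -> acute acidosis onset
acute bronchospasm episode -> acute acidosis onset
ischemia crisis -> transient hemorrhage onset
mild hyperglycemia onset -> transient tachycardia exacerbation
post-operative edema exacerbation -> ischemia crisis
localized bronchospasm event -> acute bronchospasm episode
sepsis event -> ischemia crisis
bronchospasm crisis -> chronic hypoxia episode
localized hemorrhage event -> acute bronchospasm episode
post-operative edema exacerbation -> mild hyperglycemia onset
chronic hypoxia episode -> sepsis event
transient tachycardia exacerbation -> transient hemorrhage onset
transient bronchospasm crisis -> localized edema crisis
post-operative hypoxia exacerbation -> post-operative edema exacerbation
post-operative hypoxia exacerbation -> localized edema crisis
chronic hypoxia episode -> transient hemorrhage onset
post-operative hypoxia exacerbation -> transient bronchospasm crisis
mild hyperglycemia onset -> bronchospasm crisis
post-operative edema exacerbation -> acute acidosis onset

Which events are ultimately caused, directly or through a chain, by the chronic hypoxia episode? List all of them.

the ischemia crisis, the sepsis event, the transient hemorrhage onset

Direct effects: the sepsis event, the transient hemorrhage onset.
2 steps out: the ischemia crisis.
Not reachable from it: the post-operative hypoxia exacerbation, the transient bronchospasm crisis, the post-operative edema exacerbation, the localized edema crisis, the mild hyperglycemia onset, the localized hemorrhage event, the transient tachycardia exacerbation, the bronchospasm crisis, the localized bronchospasm event, the hypoxia event, the acute bronchospasm episode, the acute acidosis onset.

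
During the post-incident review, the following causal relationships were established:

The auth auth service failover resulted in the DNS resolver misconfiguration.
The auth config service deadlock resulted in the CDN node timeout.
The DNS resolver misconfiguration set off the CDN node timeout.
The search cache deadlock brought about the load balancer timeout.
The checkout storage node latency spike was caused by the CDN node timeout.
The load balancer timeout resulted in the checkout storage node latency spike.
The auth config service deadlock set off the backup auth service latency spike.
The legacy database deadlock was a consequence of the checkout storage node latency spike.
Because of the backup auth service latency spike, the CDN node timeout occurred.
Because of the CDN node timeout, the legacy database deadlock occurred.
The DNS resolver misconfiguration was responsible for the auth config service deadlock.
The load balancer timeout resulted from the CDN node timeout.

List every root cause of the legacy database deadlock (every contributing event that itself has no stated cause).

the auth auth service failover, the search cache deadlock

Tracing upstream from the legacy database deadlock: the legacy database deadlock ← the CDN node timeout ← the DNS resolver misconfiguration ← the auth auth service failover.
A separate upstream branch: the legacy database deadlock ← the checkout storage node latency spike ← the load balancer timeout ← the search cache deadlock.
Each of those chain origins has no stated cause.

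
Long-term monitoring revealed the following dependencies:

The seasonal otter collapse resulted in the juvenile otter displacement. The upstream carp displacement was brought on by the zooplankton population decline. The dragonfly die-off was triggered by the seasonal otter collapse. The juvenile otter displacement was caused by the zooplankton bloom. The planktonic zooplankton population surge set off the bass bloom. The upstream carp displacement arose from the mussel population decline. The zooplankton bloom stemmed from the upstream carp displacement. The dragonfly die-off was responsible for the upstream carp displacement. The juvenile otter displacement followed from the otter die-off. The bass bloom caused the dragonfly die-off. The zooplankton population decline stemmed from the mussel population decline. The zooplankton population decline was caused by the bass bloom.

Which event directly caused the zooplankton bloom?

Upstream contributors include the seasonal otter collapse, the mussel population decline, the planktonic zooplankton population surge, the bass bloom, the dragonfly die-off, the zooplankton population decline, but only the upstream carp displacement feeds directly into the zooplankton bloom.

the upstream carp displacement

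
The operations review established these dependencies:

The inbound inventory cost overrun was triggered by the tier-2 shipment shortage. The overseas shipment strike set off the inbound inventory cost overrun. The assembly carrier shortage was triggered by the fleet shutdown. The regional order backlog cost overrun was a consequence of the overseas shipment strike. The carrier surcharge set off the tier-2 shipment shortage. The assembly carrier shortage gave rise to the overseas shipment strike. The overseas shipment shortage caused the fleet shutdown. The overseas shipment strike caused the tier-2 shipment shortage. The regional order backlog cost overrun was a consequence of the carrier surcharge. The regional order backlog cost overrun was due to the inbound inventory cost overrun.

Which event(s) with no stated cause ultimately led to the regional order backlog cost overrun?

the carrier surcharge, the overseas shipment shortage

Tracing upstream from the regional order backlog cost overrun: the regional order backlog cost overrun ← the overseas shipment strike ← the assembly carrier shortage ← the fleet shutdown ← the overseas shipment shortage.
A separate upstream branch: the regional order backlog cost overrun ← the carrier surcharge.
Each of those chain origins has no stated cause.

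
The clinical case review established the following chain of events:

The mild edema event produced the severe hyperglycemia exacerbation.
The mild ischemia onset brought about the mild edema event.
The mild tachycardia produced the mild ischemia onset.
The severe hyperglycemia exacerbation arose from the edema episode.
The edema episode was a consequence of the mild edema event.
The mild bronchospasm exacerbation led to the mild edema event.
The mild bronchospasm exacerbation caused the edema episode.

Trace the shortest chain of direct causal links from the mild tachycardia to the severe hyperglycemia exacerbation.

the mild tachycardia → the mild ischemia onset
the mild ischemia onset → the mild edema event
the mild edema event → the severe hyperglycemia exacerbation
Length: 3 steps.

the mild tachycardia → the mild ischemia onset → the mild edema event → the severe hyperglycemia exacerbation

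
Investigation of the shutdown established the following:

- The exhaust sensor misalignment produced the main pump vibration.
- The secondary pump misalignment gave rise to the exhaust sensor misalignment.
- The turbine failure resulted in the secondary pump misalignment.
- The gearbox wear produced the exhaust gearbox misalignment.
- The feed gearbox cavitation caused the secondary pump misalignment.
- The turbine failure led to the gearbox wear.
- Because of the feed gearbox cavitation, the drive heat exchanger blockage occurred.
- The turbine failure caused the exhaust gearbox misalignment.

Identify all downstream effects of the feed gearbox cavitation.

Direct effects: the drive heat exchanger blockage, the secondary pump misalignment.
2 steps out: the exhaust sensor misalignment.
3 steps out: the main pump vibration.
Not reachable from it: the turbine failure, the gearbox wear, the exhaust gearbox misalignment.

the drive heat exchanger blockage, the exhaust sensor misalignment, the main pump vibration, the secondary pump misalignment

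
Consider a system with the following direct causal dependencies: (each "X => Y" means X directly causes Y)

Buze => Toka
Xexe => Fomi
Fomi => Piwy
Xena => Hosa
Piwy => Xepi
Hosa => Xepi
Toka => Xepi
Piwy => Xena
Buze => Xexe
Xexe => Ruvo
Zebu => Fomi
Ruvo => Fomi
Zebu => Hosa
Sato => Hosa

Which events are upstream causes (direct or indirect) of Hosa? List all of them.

Immediate causes of Hosa: Zebu, Xena, Sato.
Further upstream: Buze, Xexe, Ruvo, Fomi, Piwy.

Buze, Fomi, Piwy, Ruvo, Sato, Xena, Xexe, Zebu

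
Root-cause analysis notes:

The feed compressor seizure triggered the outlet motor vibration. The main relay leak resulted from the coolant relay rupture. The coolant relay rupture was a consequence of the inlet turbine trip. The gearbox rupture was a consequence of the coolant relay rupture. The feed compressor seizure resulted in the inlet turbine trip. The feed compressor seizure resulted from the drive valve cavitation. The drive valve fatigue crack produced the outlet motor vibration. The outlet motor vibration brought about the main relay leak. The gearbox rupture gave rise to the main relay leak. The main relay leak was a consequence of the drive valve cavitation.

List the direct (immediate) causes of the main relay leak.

the coolant relay rupture, the drive valve cavitation, the gearbox rupture, the outlet motor vibration

Upstream contributors include the feed compressor seizure, the inlet turbine trip, the drive valve fatigue crack, but only the coolant relay rupture, the drive valve cavitation, the gearbox rupture, the outlet motor vibration feed directly into the main relay leak.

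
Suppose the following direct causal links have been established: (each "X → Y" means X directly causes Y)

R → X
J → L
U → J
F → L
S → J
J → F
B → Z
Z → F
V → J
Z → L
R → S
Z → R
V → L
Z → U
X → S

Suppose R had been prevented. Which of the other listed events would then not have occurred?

Downstream of R: X, S, J, F, L.
Of those, still caused via another path: J, F, L.
The remainder have no surviving cause.

S, X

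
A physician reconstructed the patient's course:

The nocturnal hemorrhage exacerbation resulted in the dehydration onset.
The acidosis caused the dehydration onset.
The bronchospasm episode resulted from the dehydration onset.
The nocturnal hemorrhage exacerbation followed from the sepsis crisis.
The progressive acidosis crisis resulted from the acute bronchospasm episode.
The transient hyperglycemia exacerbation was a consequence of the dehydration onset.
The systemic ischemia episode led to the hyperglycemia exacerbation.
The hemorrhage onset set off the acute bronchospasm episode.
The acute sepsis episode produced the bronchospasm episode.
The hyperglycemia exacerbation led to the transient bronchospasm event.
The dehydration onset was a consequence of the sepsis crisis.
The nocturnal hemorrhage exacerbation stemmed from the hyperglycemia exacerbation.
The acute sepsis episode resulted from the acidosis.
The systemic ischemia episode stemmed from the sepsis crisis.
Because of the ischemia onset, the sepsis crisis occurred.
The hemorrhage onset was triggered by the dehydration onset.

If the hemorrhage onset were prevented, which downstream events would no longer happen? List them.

the acute bronchospasm episode, the progressive acidosis crisis

Downstream of the hemorrhage onset: the acute bronchospasm episode, the progressive acidosis crisis.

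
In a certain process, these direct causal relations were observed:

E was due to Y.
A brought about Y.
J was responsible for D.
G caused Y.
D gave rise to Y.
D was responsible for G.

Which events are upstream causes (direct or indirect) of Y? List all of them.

A, D, G, J

Immediate causes of Y: D, G, A.
Further upstream: J.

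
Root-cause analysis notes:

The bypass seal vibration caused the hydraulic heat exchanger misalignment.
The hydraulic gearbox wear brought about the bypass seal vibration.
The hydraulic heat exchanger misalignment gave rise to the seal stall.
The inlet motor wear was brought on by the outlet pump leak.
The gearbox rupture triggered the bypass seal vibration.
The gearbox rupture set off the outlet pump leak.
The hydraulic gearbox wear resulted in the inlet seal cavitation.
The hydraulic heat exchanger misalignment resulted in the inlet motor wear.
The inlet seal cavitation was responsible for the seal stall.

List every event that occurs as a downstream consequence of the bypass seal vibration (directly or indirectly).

Direct effects: the hydraulic heat exchanger misalignment.
2 steps out: the inlet motor wear, the seal stall.
Not reachable from it: the gearbox rupture, the hydraulic gearbox wear, the outlet pump leak, the inlet seal cavitation.

the hydraulic heat exchanger misalignment, the inlet motor wear, the seal stall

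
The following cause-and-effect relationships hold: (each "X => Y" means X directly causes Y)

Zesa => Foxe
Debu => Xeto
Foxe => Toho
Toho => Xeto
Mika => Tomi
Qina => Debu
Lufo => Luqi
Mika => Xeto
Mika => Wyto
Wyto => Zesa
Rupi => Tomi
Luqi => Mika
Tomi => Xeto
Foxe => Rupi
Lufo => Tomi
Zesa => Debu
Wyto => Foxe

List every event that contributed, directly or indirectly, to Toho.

Foxe, Lufo, Luqi, Mika, Wyto, Zesa

Immediate cause of Toho: Foxe.
Further upstream: Lufo, Luqi, Mika, Wyto, Zesa.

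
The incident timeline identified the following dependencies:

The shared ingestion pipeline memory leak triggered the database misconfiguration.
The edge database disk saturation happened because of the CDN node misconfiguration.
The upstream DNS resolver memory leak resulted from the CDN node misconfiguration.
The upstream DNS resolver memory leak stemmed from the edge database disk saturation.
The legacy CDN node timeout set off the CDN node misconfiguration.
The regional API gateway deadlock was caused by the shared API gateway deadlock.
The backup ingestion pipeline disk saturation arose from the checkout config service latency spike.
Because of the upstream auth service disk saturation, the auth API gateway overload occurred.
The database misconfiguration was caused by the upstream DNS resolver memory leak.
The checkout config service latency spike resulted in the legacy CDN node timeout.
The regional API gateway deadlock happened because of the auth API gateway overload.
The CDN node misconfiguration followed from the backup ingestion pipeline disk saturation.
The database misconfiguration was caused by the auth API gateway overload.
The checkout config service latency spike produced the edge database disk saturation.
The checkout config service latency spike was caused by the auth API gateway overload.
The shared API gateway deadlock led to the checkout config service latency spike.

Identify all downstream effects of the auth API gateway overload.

Direct effects: the checkout config service latency spike, the regional API gateway deadlock, the database misconfiguration.
2 steps out: the backup ingestion pipeline disk saturation, the legacy CDN node timeout, the edge database disk saturation.
3 steps out: the CDN node misconfiguration, the upstream DNS resolver memory leak.
Not reachable from it: the shared API gateway deadlock, the upstream auth service disk saturation, the shared ingestion pipeline memory leak.

the CDN node misconfiguration, the backup ingestion pipeline disk saturation, the checkout config service latency spike, the database misconfiguration, the edge database disk saturation, the legacy CDN node timeout, the regional API gateway deadlock, the upstream DNS resolver memory leak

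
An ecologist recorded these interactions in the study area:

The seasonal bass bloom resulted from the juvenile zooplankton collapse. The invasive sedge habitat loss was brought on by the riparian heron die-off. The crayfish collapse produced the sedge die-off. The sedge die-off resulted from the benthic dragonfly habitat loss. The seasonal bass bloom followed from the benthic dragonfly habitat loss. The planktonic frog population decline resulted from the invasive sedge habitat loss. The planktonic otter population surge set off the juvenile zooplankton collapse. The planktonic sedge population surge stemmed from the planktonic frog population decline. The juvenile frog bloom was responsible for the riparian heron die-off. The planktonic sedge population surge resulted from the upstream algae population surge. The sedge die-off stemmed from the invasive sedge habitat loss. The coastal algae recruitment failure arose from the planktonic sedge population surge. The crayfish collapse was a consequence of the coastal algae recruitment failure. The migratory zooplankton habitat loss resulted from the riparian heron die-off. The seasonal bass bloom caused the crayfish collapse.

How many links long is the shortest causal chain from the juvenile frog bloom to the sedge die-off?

3

Shortest chain: the juvenile frog bloom → the riparian heron die-off → the invasive sedge habitat loss → the sedge die-off.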